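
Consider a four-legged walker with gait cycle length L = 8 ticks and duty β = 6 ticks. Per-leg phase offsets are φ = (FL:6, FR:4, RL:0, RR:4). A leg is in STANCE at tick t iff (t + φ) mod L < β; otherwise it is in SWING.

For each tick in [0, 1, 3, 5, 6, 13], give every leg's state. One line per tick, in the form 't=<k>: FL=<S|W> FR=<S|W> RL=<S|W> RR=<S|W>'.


t=0: FL=W FR=S RL=S RR=S
t=1: FL=W FR=S RL=S RR=S
t=3: FL=S FR=W RL=S RR=W
t=5: FL=S FR=S RL=S RR=S
t=6: FL=S FR=S RL=W RR=S
t=13: FL=S FR=S RL=S RR=S

t=0: phase=(6,4,0,4) vs β=6 → FL=W FR=S RL=S RR=S
t=1: phase=(7,5,1,5) vs β=6 → FL=W FR=S RL=S RR=S
t=3: phase=(1,7,3,7) vs β=6 → FL=S FR=W RL=S RR=W
t=5: phase=(3,1,5,1) vs β=6 → FL=S FR=S RL=S RR=S
t=6: phase=(4,2,6,2) vs β=6 → FL=S FR=S RL=W RR=S
t=13: phase=(3,1,5,1) vs β=6 → FL=S FR=S RL=S RR=S


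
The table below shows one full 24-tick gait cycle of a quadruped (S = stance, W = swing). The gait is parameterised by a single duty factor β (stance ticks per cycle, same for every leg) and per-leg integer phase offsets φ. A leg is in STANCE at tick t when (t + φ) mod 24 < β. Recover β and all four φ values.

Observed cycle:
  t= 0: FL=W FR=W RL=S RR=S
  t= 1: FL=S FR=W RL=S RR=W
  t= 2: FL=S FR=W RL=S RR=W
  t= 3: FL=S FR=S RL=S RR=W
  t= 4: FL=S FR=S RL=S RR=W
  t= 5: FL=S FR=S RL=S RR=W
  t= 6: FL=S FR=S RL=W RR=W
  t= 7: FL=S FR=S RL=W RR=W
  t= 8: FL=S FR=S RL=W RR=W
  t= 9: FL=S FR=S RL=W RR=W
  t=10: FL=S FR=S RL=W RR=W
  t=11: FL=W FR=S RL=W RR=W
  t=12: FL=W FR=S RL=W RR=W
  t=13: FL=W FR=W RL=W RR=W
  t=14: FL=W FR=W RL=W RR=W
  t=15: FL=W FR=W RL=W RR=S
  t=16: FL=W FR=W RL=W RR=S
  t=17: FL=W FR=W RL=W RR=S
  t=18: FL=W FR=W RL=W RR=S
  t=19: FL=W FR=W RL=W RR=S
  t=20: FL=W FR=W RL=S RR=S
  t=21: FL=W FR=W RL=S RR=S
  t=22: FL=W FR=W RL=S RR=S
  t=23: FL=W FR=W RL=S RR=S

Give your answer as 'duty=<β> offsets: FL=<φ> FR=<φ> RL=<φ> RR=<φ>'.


duty β = stance ticks per leg = 10
FL: stance ticks = 10; W→S at t=1 → φ=23
FR: stance ticks = 10; W→S at t=3 → φ=21
RL: stance ticks = 10; W→S at t=20 → φ=4
RR: stance ticks = 10; W→S at t=15 → φ=9

duty=10 offsets: FL=23 FR=21 RL=4 RR=9


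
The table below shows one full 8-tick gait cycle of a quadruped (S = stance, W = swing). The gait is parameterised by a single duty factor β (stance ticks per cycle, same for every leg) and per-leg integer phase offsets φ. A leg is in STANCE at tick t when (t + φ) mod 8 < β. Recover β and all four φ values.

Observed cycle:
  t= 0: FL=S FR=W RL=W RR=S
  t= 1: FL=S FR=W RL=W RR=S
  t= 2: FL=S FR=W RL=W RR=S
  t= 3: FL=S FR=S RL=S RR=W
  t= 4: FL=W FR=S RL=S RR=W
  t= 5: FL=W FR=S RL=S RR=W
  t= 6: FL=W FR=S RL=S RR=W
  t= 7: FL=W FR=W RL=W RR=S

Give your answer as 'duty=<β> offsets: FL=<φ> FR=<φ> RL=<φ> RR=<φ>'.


duty β = stance ticks per leg = 4
FL: stance ticks = 4; W→S at t=0 → φ=0
FR: stance ticks = 4; W→S at t=3 → φ=5
RL: stance ticks = 4; W→S at t=3 → φ=5
RR: stance ticks = 4; W→S at t=7 → φ=1

duty=4 offsets: FL=0 FR=5 RL=5 RR=1


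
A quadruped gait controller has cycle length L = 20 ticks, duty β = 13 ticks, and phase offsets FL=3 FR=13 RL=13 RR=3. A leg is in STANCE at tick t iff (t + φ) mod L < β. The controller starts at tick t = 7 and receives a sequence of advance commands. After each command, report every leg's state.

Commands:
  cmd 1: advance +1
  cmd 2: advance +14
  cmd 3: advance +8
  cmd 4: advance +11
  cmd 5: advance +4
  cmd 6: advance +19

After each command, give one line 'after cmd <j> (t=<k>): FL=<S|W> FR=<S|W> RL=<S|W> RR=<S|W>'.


after cmd 1 (t=8): FL=S FR=S RL=S RR=S
after cmd 2 (t=22): FL=S FR=W RL=W RR=S
after cmd 3 (t=30): FL=W FR=S RL=S RR=W
after cmd 4 (t=41): FL=S FR=W RL=W RR=S
after cmd 5 (t=45): FL=S FR=W RL=W RR=S
after cmd 6 (t=64): FL=S FR=W RL=W RR=S

start t=7: FL=S FR=S RL=S RR=S
cmd 1: advance +1 → t=8, phase=(11,1,1,11) → FL=S FR=S RL=S RR=S
cmd 2: advance +14 → t=22, phase=(5,15,15,5) → FL=S FR=W RL=W RR=S
cmd 3: advance +8 → t=30, phase=(13,3,3,13) → FL=W FR=S RL=S RR=W
cmd 4: advance +11 → t=41, phase=(4,14,14,4) → FL=S FR=W RL=W RR=S
cmd 5: advance +4 → t=45, phase=(8,18,18,8) → FL=S FR=W RL=W RR=S
cmd 6: advance +19 → t=64, phase=(7,17,17,7) → FL=S FR=W RL=W RR=S


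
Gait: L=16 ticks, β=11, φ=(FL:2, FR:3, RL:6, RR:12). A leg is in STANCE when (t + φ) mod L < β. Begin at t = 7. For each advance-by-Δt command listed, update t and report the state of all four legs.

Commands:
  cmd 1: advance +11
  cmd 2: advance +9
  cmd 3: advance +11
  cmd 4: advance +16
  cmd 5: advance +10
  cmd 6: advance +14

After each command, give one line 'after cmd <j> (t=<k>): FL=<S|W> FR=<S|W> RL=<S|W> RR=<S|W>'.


start t=7: FL=S FR=S RL=W RR=S
cmd 1: advance +11 → t=18, phase=(4,5,8,14) → FL=S FR=S RL=S RR=W
cmd 2: advance +9 → t=27, phase=(13,14,1,7) → FL=W FR=W RL=S RR=S
cmd 3: advance +11 → t=38, phase=(8,9,12,2) → FL=S FR=S RL=W RR=S
cmd 4: advance +16 → t=54, phase=(8,9,12,2) → FL=S FR=S RL=W RR=S
cmd 5: advance +10 → t=64, phase=(2,3,6,12) → FL=S FR=S RL=S RR=W
cmd 6: advance +14 → t=78, phase=(0,1,4,10) → FL=S FR=S RL=S RR=S

after cmd 1 (t=18): FL=S FR=S RL=S RR=W
after cmd 2 (t=27): FL=W FR=W RL=S RR=S
after cmd 3 (t=38): FL=S FR=S RL=W RR=S
after cmd 4 (t=54): FL=S FR=S RL=W RR=S
after cmd 5 (t=64): FL=S FR=S RL=S RR=W
after cmd 6 (t=78): FL=S FR=S RL=S RR=S


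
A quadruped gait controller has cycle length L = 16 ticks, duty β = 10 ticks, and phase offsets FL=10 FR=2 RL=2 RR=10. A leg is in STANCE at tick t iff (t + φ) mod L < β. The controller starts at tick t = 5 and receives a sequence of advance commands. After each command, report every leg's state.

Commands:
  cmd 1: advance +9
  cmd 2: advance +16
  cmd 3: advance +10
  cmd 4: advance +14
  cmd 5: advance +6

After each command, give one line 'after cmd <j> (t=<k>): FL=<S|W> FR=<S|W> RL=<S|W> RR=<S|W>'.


after cmd 1 (t=14): FL=S FR=S RL=S RR=S
after cmd 2 (t=30): FL=S FR=S RL=S RR=S
after cmd 3 (t=40): FL=S FR=W RL=W RR=S
after cmd 4 (t=54): FL=S FR=S RL=S RR=S
after cmd 5 (t=60): FL=S FR=W RL=W RR=S

start t=5: FL=W FR=S RL=S RR=W
cmd 1: advance +9 → t=14, phase=(8,0,0,8) → FL=S FR=S RL=S RR=S
cmd 2: advance +16 → t=30, phase=(8,0,0,8) → FL=S FR=S RL=S RR=S
cmd 3: advance +10 → t=40, phase=(2,10,10,2) → FL=S FR=W RL=W RR=S
cmd 4: advance +14 → t=54, phase=(0,8,8,0) → FL=S FR=S RL=S RR=S
cmd 5: advance +6 → t=60, phase=(6,14,14,6) → FL=S FR=W RL=W RR=S


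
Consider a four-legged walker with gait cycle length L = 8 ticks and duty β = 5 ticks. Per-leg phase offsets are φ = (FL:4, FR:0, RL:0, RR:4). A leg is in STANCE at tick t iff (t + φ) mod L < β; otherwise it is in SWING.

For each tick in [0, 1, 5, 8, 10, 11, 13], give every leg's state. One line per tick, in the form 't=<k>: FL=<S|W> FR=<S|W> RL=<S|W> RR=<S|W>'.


t=0: phase=(4,0,0,4) vs β=5 → FL=S FR=S RL=S RR=S
t=1: phase=(5,1,1,5) vs β=5 → FL=W FR=S RL=S RR=W
t=5: phase=(1,5,5,1) vs β=5 → FL=S FR=W RL=W RR=S
t=8: phase=(4,0,0,4) vs β=5 → FL=S FR=S RL=S RR=S
t=10: phase=(6,2,2,6) vs β=5 → FL=W FR=S RL=S RR=W
t=11: phase=(7,3,3,7) vs β=5 → FL=W FR=S RL=S RR=W
t=13: phase=(1,5,5,1) vs β=5 → FL=S FR=W RL=W RR=S

t=0: FL=S FR=S RL=S RR=S
t=1: FL=W FR=S RL=S RR=W
t=5: FL=S FR=W RL=W RR=S
t=8: FL=S FR=S RL=S RR=S
t=10: FL=W FR=S RL=S RR=W
t=11: FL=W FR=S RL=S RR=W
t=13: FL=S FR=W RL=W RR=S


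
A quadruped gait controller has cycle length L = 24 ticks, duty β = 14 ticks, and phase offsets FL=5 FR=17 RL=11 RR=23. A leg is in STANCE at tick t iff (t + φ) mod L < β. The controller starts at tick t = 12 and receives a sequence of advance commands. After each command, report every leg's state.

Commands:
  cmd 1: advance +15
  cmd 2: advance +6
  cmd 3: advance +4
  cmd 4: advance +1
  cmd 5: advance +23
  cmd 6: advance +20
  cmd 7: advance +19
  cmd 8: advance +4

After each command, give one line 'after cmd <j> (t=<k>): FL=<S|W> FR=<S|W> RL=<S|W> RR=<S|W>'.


start t=12: FL=W FR=S RL=W RR=S
cmd 1: advance +15 → t=27, phase=(8,20,14,2) → FL=S FR=W RL=W RR=S
cmd 2: advance +6 → t=33, phase=(14,2,20,8) → FL=W FR=S RL=W RR=S
cmd 3: advance +4 → t=37, phase=(18,6,0,12) → FL=W FR=S RL=S RR=S
cmd 4: advance +1 → t=38, phase=(19,7,1,13) → FL=W FR=S RL=S RR=S
cmd 5: advance +23 → t=61, phase=(18,6,0,12) → FL=W FR=S RL=S RR=S
cmd 6: advance +20 → t=81, phase=(14,2,20,8) → FL=W FR=S RL=W RR=S
cmd 7: advance +19 → t=100, phase=(9,21,15,3) → FL=S FR=W RL=W RR=S
cmd 8: advance +4 → t=104, phase=(13,1,19,7) → FL=S FR=S RL=W RR=S

after cmd 1 (t=27): FL=S FR=W RL=W RR=S
after cmd 2 (t=33): FL=W FR=S RL=W RR=S
after cmd 3 (t=37): FL=W FR=S RL=S RR=S
after cmd 4 (t=38): FL=W FR=S RL=S RR=S
after cmd 5 (t=61): FL=W FR=S RL=S RR=S
after cmd 6 (t=81): FL=W FR=S RL=W RR=S
after cmd 7 (t=100): FL=S FR=W RL=W RR=S
after cmd 8 (t=104): FL=S FR=S RL=W RR=S


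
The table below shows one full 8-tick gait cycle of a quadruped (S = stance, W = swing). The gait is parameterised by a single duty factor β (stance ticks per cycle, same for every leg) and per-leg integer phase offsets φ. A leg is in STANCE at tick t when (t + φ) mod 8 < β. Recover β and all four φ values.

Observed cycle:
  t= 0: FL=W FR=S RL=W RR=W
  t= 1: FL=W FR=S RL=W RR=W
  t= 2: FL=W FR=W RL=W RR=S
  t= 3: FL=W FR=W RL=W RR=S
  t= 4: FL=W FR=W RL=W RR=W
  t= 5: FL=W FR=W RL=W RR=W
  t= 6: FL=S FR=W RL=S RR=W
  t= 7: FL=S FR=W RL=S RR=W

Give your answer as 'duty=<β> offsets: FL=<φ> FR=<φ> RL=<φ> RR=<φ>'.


duty=2 offsets: FL=2 FR=0 RL=2 RR=6

duty β = stance ticks per leg = 2
FL: stance ticks = 2; W→S at t=6 → φ=2
FR: stance ticks = 2; W→S at t=0 → φ=0
RL: stance ticks = 2; W→S at t=6 → φ=2
RR: stance ticks = 2; W→S at t=2 → φ=6


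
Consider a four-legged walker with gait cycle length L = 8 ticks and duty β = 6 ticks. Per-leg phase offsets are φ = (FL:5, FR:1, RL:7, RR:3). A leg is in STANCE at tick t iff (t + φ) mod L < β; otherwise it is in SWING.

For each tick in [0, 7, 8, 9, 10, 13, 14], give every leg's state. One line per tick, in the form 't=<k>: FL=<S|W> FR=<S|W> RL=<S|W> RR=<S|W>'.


t=0: FL=S FR=S RL=W RR=S
t=7: FL=S FR=S RL=W RR=S
t=8: FL=S FR=S RL=W RR=S
t=9: FL=W FR=S RL=S RR=S
t=10: FL=W FR=S RL=S RR=S
t=13: FL=S FR=W RL=S RR=S
t=14: FL=S FR=W RL=S RR=S

t=0: phase=(5,1,7,3) vs β=6 → FL=S FR=S RL=W RR=S
t=7: phase=(4,0,6,2) vs β=6 → FL=S FR=S RL=W RR=S
t=8: phase=(5,1,7,3) vs β=6 → FL=S FR=S RL=W RR=S
t=9: phase=(6,2,0,4) vs β=6 → FL=W FR=S RL=S RR=S
t=10: phase=(7,3,1,5) vs β=6 → FL=W FR=S RL=S RR=S
t=13: phase=(2,6,4,0) vs β=6 → FL=S FR=W RL=S RR=S
t=14: phase=(3,7,5,1) vs β=6 → FL=S FR=W RL=S RR=S


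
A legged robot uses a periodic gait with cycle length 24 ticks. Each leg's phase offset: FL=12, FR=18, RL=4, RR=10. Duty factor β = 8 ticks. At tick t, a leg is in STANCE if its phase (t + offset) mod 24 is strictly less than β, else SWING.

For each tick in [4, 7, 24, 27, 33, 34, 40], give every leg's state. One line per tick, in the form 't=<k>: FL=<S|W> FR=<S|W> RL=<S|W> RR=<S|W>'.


t=4: FL=W FR=W RL=W RR=W
t=7: FL=W FR=S RL=W RR=W
t=24: FL=W FR=W RL=S RR=W
t=27: FL=W FR=W RL=S RR=W
t=33: FL=W FR=S RL=W RR=W
t=34: FL=W FR=S RL=W RR=W
t=40: FL=S FR=W RL=W RR=S

t=4: phase=(16,22,8,14) vs β=8 → FL=W FR=W RL=W RR=W
t=7: phase=(19,1,11,17) vs β=8 → FL=W FR=S RL=W RR=W
t=24: phase=(12,18,4,10) vs β=8 → FL=W FR=W RL=S RR=W
t=27: phase=(15,21,7,13) vs β=8 → FL=W FR=W RL=S RR=W
t=33: phase=(21,3,13,19) vs β=8 → FL=W FR=S RL=W RR=W
t=34: phase=(22,4,14,20) vs β=8 → FL=W FR=S RL=W RR=W
t=40: phase=(4,10,20,2) vs β=8 → FL=S FR=W RL=W RR=S


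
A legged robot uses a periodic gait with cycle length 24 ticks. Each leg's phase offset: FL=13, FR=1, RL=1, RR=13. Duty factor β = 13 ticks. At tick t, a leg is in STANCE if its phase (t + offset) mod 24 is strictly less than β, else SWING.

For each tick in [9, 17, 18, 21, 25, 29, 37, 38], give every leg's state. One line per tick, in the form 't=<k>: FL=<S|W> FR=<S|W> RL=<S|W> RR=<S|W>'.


t=9: FL=W FR=S RL=S RR=W
t=17: FL=S FR=W RL=W RR=S
t=18: FL=S FR=W RL=W RR=S
t=21: FL=S FR=W RL=W RR=S
t=25: FL=W FR=S RL=S RR=W
t=29: FL=W FR=S RL=S RR=W
t=37: FL=S FR=W RL=W RR=S
t=38: FL=S FR=W RL=W RR=S

t=9: phase=(22,10,10,22) vs β=13 → FL=W FR=S RL=S RR=W
t=17: phase=(6,18,18,6) vs β=13 → FL=S FR=W RL=W RR=S
t=18: phase=(7,19,19,7) vs β=13 → FL=S FR=W RL=W RR=S
t=21: phase=(10,22,22,10) vs β=13 → FL=S FR=W RL=W RR=S
t=25: phase=(14,2,2,14) vs β=13 → FL=W FR=S RL=S RR=W
t=29: phase=(18,6,6,18) vs β=13 → FL=W FR=S RL=S RR=W
t=37: phase=(2,14,14,2) vs β=13 → FL=S FR=W RL=W RR=S
t=38: phase=(3,15,15,3) vs β=13 → FL=S FR=W RL=W RR=S


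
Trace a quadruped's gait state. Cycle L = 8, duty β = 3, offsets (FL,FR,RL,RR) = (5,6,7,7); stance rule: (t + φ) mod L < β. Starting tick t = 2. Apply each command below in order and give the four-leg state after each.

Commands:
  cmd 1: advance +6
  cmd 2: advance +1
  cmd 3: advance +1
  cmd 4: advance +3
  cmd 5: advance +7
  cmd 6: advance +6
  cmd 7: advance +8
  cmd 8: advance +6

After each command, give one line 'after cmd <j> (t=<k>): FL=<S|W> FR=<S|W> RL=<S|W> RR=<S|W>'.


after cmd 1 (t=8): FL=W FR=W RL=W RR=W
after cmd 2 (t=9): FL=W FR=W RL=S RR=S
after cmd 3 (t=10): FL=W FR=S RL=S RR=S
after cmd 4 (t=13): FL=S FR=W RL=W RR=W
after cmd 5 (t=20): FL=S FR=S RL=W RR=W
after cmd 6 (t=26): FL=W FR=S RL=S RR=S
after cmd 7 (t=34): FL=W FR=S RL=S RR=S
after cmd 8 (t=40): FL=W FR=W RL=W RR=W

start t=2: FL=W FR=S RL=S RR=S
cmd 1: advance +6 → t=8, phase=(5,6,7,7) → FL=W FR=W RL=W RR=W
cmd 2: advance +1 → t=9, phase=(6,7,0,0) → FL=W FR=W RL=S RR=S
cmd 3: advance +1 → t=10, phase=(7,0,1,1) → FL=W FR=S RL=S RR=S
cmd 4: advance +3 → t=13, phase=(2,3,4,4) → FL=S FR=W RL=W RR=W
cmd 5: advance +7 → t=20, phase=(1,2,3,3) → FL=S FR=S RL=W RR=W
cmd 6: advance +6 → t=26, phase=(7,0,1,1) → FL=W FR=S RL=S RR=S
cmd 7: advance +8 → t=34, phase=(7,0,1,1) → FL=W FR=S RL=S RR=S
cmd 8: advance +6 → t=40, phase=(5,6,7,7) → FL=W FR=W RL=W RR=W


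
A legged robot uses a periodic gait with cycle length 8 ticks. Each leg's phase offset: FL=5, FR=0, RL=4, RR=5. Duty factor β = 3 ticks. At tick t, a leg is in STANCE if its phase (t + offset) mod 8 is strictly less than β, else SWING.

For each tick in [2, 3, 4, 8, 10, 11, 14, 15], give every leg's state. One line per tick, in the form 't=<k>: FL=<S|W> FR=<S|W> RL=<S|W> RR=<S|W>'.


t=2: FL=W FR=S RL=W RR=W
t=3: FL=S FR=W RL=W RR=S
t=4: FL=S FR=W RL=S RR=S
t=8: FL=W FR=S RL=W RR=W
t=10: FL=W FR=S RL=W RR=W
t=11: FL=S FR=W RL=W RR=S
t=14: FL=W FR=W RL=S RR=W
t=15: FL=W FR=W RL=W RR=W

t=2: phase=(7,2,6,7) vs β=3 → FL=W FR=S RL=W RR=W
t=3: phase=(0,3,7,0) vs β=3 → FL=S FR=W RL=W RR=S
t=4: phase=(1,4,0,1) vs β=3 → FL=S FR=W RL=S RR=S
t=8: phase=(5,0,4,5) vs β=3 → FL=W FR=S RL=W RR=W
t=10: phase=(7,2,6,7) vs β=3 → FL=W FR=S RL=W RR=W
t=11: phase=(0,3,7,0) vs β=3 → FL=S FR=W RL=W RR=S
t=14: phase=(3,6,2,3) vs β=3 → FL=W FR=W RL=S RR=W
t=15: phase=(4,7,3,4) vs β=3 → FL=W FR=W RL=W RR=W


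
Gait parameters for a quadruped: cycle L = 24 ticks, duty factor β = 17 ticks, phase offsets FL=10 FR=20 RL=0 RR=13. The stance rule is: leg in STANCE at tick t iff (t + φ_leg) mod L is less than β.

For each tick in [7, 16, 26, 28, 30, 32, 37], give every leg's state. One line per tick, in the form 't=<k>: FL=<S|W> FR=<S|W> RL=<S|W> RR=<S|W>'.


t=7: FL=W FR=S RL=S RR=W
t=16: FL=S FR=S RL=S RR=S
t=26: FL=S FR=W RL=S RR=S
t=28: FL=S FR=S RL=S RR=W
t=30: FL=S FR=S RL=S RR=W
t=32: FL=W FR=S RL=S RR=W
t=37: FL=W FR=S RL=S RR=S

t=7: phase=(17,3,7,20) vs β=17 → FL=W FR=S RL=S RR=W
t=16: phase=(2,12,16,5) vs β=17 → FL=S FR=S RL=S RR=S
t=26: phase=(12,22,2,15) vs β=17 → FL=S FR=W RL=S RR=S
t=28: phase=(14,0,4,17) vs β=17 → FL=S FR=S RL=S RR=W
t=30: phase=(16,2,6,19) vs β=17 → FL=S FR=S RL=S RR=W
t=32: phase=(18,4,8,21) vs β=17 → FL=W FR=S RL=S RR=W
t=37: phase=(23,9,13,2) vs β=17 → FL=W FR=S RL=S RR=S


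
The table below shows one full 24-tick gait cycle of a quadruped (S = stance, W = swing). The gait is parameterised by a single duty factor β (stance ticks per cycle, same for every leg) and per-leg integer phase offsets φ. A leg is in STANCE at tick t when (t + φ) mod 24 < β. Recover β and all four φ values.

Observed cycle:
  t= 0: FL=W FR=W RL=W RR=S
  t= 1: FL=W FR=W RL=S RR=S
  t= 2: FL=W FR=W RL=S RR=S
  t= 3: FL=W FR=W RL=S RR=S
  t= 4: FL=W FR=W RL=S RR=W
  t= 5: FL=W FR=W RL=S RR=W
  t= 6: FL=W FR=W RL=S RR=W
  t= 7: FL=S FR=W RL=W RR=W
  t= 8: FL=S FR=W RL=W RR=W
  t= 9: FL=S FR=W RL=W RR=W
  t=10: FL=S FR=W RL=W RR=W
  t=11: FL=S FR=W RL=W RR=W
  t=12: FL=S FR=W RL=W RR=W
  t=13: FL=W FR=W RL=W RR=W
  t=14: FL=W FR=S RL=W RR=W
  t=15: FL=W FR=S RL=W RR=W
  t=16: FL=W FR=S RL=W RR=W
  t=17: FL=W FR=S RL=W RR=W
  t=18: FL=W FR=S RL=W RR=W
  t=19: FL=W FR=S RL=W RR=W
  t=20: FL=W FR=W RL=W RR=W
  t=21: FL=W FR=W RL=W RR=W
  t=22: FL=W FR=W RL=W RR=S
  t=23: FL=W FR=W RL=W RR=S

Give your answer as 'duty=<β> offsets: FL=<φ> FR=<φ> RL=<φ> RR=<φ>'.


duty=6 offsets: FL=17 FR=10 RL=23 RR=2

duty β = stance ticks per leg = 6
FL: stance ticks = 6; W→S at t=7 → φ=17
FR: stance ticks = 6; W→S at t=14 → φ=10
RL: stance ticks = 6; W→S at t=1 → φ=23
RR: stance ticks = 6; W→S at t=22 → φ=2


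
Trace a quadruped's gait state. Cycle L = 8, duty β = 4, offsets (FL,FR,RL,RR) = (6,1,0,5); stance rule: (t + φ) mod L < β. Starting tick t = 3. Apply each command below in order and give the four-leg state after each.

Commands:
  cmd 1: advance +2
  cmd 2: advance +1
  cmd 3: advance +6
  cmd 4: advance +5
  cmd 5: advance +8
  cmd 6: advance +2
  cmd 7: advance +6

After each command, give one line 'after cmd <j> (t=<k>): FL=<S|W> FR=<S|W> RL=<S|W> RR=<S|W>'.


after cmd 1 (t=5): FL=S FR=W RL=W RR=S
after cmd 2 (t=6): FL=W FR=W RL=W RR=S
after cmd 3 (t=12): FL=S FR=W RL=W RR=S
after cmd 4 (t=17): FL=W FR=S RL=S RR=W
after cmd 5 (t=25): FL=W FR=S RL=S RR=W
after cmd 6 (t=27): FL=S FR=W RL=S RR=S
after cmd 7 (t=33): FL=W FR=S RL=S RR=W

start t=3: FL=S FR=W RL=S RR=S
cmd 1: advance +2 → t=5, phase=(3,6,5,2) → FL=S FR=W RL=W RR=S
cmd 2: advance +1 → t=6, phase=(4,7,6,3) → FL=W FR=W RL=W RR=S
cmd 3: advance +6 → t=12, phase=(2,5,4,1) → FL=S FR=W RL=W RR=S
cmd 4: advance +5 → t=17, phase=(7,2,1,6) → FL=W FR=S RL=S RR=W
cmd 5: advance +8 → t=25, phase=(7,2,1,6) → FL=W FR=S RL=S RR=W
cmd 6: advance +2 → t=27, phase=(1,4,3,0) → FL=S FR=W RL=S RR=S
cmd 7: advance +6 → t=33, phase=(7,2,1,6) → FL=W FR=S RL=S RR=W


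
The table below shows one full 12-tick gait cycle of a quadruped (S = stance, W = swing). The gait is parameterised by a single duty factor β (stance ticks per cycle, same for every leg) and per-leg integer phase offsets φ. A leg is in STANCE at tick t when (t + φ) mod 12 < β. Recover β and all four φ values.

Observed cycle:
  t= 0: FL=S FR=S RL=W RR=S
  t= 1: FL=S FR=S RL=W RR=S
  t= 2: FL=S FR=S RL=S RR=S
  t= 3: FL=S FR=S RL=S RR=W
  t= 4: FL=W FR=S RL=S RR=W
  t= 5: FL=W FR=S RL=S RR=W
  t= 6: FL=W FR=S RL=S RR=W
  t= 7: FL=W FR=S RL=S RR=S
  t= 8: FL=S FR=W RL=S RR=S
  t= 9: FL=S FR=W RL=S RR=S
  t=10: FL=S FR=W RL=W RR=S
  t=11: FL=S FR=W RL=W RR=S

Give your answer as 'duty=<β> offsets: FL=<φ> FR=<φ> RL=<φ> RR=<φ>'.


duty=8 offsets: FL=4 FR=0 RL=10 RR=5

duty β = stance ticks per leg = 8
FL: stance ticks = 8; W→S at t=8 → φ=4
FR: stance ticks = 8; W→S at t=0 → φ=0
RL: stance ticks = 8; W→S at t=2 → φ=10
RR: stance ticks = 8; W→S at t=7 → φ=5


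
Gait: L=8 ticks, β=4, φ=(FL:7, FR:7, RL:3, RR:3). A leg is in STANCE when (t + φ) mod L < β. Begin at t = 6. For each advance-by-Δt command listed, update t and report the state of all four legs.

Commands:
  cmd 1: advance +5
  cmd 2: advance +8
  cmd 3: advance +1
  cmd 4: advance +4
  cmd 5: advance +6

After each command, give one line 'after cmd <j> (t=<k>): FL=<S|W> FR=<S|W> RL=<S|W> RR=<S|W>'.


after cmd 1 (t=11): FL=S FR=S RL=W RR=W
after cmd 2 (t=19): FL=S FR=S RL=W RR=W
after cmd 3 (t=20): FL=S FR=S RL=W RR=W
after cmd 4 (t=24): FL=W FR=W RL=S RR=S
after cmd 5 (t=30): FL=W FR=W RL=S RR=S

start t=6: FL=W FR=W RL=S RR=S
cmd 1: advance +5 → t=11, phase=(2,2,6,6) → FL=S FR=S RL=W RR=W
cmd 2: advance +8 → t=19, phase=(2,2,6,6) → FL=S FR=S RL=W RR=W
cmd 3: advance +1 → t=20, phase=(3,3,7,7) → FL=S FR=S RL=W RR=W
cmd 4: advance +4 → t=24, phase=(7,7,3,3) → FL=W FR=W RL=S RR=S
cmd 5: advance +6 → t=30, phase=(5,5,1,1) → FL=W FR=W RL=S RR=S


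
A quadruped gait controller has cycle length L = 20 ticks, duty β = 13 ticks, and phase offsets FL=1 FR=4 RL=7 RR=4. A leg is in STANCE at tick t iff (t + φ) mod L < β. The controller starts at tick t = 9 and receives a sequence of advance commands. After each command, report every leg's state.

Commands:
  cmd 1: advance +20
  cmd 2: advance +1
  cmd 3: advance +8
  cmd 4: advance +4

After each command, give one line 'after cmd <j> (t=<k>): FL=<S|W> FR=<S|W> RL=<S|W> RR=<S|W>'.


start t=9: FL=S FR=W RL=W RR=W
cmd 1: advance +20 → t=29, phase=(10,13,16,13) → FL=S FR=W RL=W RR=W
cmd 2: advance +1 → t=30, phase=(11,14,17,14) → FL=S FR=W RL=W RR=W
cmd 3: advance +8 → t=38, phase=(19,2,5,2) → FL=W FR=S RL=S RR=S
cmd 4: advance +4 → t=42, phase=(3,6,9,6) → FL=S FR=S RL=S RR=S

after cmd 1 (t=29): FL=S FR=W RL=W RR=W
after cmd 2 (t=30): FL=S FR=W RL=W RR=W
after cmd 3 (t=38): FL=W FR=S RL=S RR=S
after cmd 4 (t=42): FL=S FR=S RL=S RR=S


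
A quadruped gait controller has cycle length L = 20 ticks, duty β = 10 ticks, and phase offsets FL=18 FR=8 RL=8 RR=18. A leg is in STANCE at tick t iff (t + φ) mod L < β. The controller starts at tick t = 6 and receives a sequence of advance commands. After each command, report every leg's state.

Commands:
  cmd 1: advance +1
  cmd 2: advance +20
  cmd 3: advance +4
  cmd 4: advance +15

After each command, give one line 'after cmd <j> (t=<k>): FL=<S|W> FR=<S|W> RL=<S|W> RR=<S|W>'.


start t=6: FL=S FR=W RL=W RR=S
cmd 1: advance +1 → t=7, phase=(5,15,15,5) → FL=S FR=W RL=W RR=S
cmd 2: advance +20 → t=27, phase=(5,15,15,5) → FL=S FR=W RL=W RR=S
cmd 3: advance +4 → t=31, phase=(9,19,19,9) → FL=S FR=W RL=W RR=S
cmd 4: advance +15 → t=46, phase=(4,14,14,4) → FL=S FR=W RL=W RR=S

after cmd 1 (t=7): FL=S FR=W RL=W RR=S
after cmd 2 (t=27): FL=S FR=W RL=W RR=S
after cmd 3 (t=31): FL=S FR=W RL=W RR=S
after cmd 4 (t=46): FL=S FR=W RL=W RR=S


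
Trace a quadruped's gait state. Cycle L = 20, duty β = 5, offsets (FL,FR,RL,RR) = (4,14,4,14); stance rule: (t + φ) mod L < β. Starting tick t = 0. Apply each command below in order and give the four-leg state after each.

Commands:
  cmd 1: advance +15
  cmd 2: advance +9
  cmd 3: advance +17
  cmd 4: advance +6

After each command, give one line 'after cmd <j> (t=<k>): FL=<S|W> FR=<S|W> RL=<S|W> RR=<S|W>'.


after cmd 1 (t=15): FL=W FR=W RL=W RR=W
after cmd 2 (t=24): FL=W FR=W RL=W RR=W
after cmd 3 (t=41): FL=W FR=W RL=W RR=W
after cmd 4 (t=47): FL=W FR=S RL=W RR=S

start t=0: FL=S FR=W RL=S RR=W
cmd 1: advance +15 → t=15, phase=(19,9,19,9) → FL=W FR=W RL=W RR=W
cmd 2: advance +9 → t=24, phase=(8,18,8,18) → FL=W FR=W RL=W RR=W
cmd 3: advance +17 → t=41, phase=(5,15,5,15) → FL=W FR=W RL=W RR=W
cmd 4: advance +6 → t=47, phase=(11,1,11,1) → FL=W FR=S RL=W RR=S


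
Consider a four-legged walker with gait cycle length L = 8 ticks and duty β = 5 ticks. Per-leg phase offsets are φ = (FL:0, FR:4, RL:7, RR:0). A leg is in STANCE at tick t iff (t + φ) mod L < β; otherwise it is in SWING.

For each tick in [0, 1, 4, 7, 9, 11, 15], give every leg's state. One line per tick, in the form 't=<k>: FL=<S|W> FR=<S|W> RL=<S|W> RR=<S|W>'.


t=0: phase=(0,4,7,0) vs β=5 → FL=S FR=S RL=W RR=S
t=1: phase=(1,5,0,1) vs β=5 → FL=S FR=W RL=S RR=S
t=4: phase=(4,0,3,4) vs β=5 → FL=S FR=S RL=S RR=S
t=7: phase=(7,3,6,7) vs β=5 → FL=W FR=S RL=W RR=W
t=9: phase=(1,5,0,1) vs β=5 → FL=S FR=W RL=S RR=S
t=11: phase=(3,7,2,3) vs β=5 → FL=S FR=W RL=S RR=S
t=15: phase=(7,3,6,7) vs β=5 → FL=W FR=S RL=W RR=W

t=0: FL=S FR=S RL=W RR=S
t=1: FL=S FR=W RL=S RR=S
t=4: FL=S FR=S RL=S RR=S
t=7: FL=W FR=S RL=W RR=W
t=9: FL=S FR=W RL=S RR=S
t=11: FL=S FR=W RL=S RR=S
t=15: FL=W FR=S RL=W RR=W


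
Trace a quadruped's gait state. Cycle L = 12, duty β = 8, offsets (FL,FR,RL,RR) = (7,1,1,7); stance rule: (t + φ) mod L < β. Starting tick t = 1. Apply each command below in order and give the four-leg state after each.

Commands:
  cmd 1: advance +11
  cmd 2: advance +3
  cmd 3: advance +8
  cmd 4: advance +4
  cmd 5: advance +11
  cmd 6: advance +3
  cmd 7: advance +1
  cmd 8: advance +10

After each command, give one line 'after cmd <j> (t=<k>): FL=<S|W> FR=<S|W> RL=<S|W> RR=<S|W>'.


start t=1: FL=W FR=S RL=S RR=W
cmd 1: advance +11 → t=12, phase=(7,1,1,7) → FL=S FR=S RL=S RR=S
cmd 2: advance +3 → t=15, phase=(10,4,4,10) → FL=W FR=S RL=S RR=W
cmd 3: advance +8 → t=23, phase=(6,0,0,6) → FL=S FR=S RL=S RR=S
cmd 4: advance +4 → t=27, phase=(10,4,4,10) → FL=W FR=S RL=S RR=W
cmd 5: advance +11 → t=38, phase=(9,3,3,9) → FL=W FR=S RL=S RR=W
cmd 6: advance +3 → t=41, phase=(0,6,6,0) → FL=S FR=S RL=S RR=S
cmd 7: advance +1 → t=42, phase=(1,7,7,1) → FL=S FR=S RL=S RR=S
cmd 8: advance +10 → t=52, phase=(11,5,5,11) → FL=W FR=S RL=S RR=W

after cmd 1 (t=12): FL=S FR=S RL=S RR=S
after cmd 2 (t=15): FL=W FR=S RL=S RR=W
after cmd 3 (t=23): FL=S FR=S RL=S RR=S
after cmd 4 (t=27): FL=W FR=S RL=S RR=W
after cmd 5 (t=38): FL=W FR=S RL=S RR=W
after cmd 6 (t=41): FL=S FR=S RL=S RR=S
after cmd 7 (t=42): FL=S FR=S RL=S RR=S
after cmd 8 (t=52): FL=W FR=S RL=S RR=W


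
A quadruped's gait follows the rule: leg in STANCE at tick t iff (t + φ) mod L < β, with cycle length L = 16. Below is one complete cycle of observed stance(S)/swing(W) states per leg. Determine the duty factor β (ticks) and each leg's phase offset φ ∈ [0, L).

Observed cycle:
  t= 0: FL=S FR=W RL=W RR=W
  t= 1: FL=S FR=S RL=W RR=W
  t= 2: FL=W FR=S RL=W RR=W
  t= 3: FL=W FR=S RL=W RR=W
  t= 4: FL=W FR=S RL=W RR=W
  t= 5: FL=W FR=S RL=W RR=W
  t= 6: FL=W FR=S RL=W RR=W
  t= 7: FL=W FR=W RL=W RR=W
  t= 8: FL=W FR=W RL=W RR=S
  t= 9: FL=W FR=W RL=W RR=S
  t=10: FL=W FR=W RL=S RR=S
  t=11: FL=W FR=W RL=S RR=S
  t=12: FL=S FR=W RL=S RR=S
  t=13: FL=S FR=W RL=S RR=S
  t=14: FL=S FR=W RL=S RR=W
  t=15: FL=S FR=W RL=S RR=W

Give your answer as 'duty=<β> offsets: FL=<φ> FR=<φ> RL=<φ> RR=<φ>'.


duty=6 offsets: FL=4 FR=15 RL=6 RR=8

duty β = stance ticks per leg = 6
FL: stance ticks = 6; W→S at t=12 → φ=4
FR: stance ticks = 6; W→S at t=1 → φ=15
RL: stance ticks = 6; W→S at t=10 → φ=6
RR: stance ticks = 6; W→S at t=8 → φ=8


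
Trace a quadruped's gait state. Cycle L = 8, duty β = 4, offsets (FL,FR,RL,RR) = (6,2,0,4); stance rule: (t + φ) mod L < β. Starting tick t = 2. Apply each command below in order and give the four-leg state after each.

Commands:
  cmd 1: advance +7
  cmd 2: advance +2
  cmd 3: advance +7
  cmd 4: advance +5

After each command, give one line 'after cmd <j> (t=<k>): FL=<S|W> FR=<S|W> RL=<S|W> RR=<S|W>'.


start t=2: FL=S FR=W RL=S RR=W
cmd 1: advance +7 → t=9, phase=(7,3,1,5) → FL=W FR=S RL=S RR=W
cmd 2: advance +2 → t=11, phase=(1,5,3,7) → FL=S FR=W RL=S RR=W
cmd 3: advance +7 → t=18, phase=(0,4,2,6) → FL=S FR=W RL=S RR=W
cmd 4: advance +5 → t=23, phase=(5,1,7,3) → FL=W FR=S RL=W RR=S

after cmd 1 (t=9): FL=W FR=S RL=S RR=W
after cmd 2 (t=11): FL=S FR=W RL=S RR=W
after cmd 3 (t=18): FL=S FR=W RL=S RR=W
after cmd 4 (t=23): FL=W FR=S RL=W RR=S


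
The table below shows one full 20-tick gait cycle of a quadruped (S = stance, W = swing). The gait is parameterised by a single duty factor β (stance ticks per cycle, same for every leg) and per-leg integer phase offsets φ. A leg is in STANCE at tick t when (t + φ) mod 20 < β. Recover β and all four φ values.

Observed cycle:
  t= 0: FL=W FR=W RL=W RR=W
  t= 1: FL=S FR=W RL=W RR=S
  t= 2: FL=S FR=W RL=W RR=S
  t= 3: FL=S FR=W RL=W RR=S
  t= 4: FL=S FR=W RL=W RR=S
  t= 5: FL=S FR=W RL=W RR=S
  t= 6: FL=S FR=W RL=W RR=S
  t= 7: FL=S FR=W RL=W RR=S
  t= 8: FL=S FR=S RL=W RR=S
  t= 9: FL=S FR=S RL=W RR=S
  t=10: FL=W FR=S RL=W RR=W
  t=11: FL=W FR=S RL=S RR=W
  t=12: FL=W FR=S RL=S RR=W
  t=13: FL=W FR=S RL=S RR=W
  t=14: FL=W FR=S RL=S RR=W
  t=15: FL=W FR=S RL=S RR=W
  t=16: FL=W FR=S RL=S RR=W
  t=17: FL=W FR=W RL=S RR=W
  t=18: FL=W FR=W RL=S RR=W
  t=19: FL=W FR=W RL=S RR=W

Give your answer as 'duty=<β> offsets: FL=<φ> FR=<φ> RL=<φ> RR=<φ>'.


duty β = stance ticks per leg = 9
FL: stance ticks = 9; W→S at t=1 → φ=19
FR: stance ticks = 9; W→S at t=8 → φ=12
RL: stance ticks = 9; W→S at t=11 → φ=9
RR: stance ticks = 9; W→S at t=1 → φ=19

duty=9 offsets: FL=19 FR=12 RL=9 RR=19


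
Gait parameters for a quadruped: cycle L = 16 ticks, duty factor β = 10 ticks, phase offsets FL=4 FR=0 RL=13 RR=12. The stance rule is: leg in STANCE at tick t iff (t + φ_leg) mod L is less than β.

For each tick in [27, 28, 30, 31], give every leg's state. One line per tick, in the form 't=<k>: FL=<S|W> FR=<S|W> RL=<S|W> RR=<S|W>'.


t=27: FL=W FR=W RL=S RR=S
t=28: FL=S FR=W RL=S RR=S
t=30: FL=S FR=W RL=W RR=W
t=31: FL=S FR=W RL=W RR=W

t=27: phase=(15,11,8,7) vs β=10 → FL=W FR=W RL=S RR=S
t=28: phase=(0,12,9,8) vs β=10 → FL=S FR=W RL=S RR=S
t=30: phase=(2,14,11,10) vs β=10 → FL=S FR=W RL=W RR=W
t=31: phase=(3,15,12,11) vs β=10 → FL=S FR=W RL=W RR=W


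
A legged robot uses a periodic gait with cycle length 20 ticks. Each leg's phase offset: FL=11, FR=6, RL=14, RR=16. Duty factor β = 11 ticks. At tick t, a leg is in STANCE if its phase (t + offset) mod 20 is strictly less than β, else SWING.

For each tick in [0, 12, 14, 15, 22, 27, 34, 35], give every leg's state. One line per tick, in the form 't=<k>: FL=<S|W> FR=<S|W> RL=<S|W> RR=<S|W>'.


t=0: phase=(11,6,14,16) vs β=11 → FL=W FR=S RL=W RR=W
t=12: phase=(3,18,6,8) vs β=11 → FL=S FR=W RL=S RR=S
t=14: phase=(5,0,8,10) vs β=11 → FL=S FR=S RL=S RR=S
t=15: phase=(6,1,9,11) vs β=11 → FL=S FR=S RL=S RR=W
t=22: phase=(13,8,16,18) vs β=11 → FL=W FR=S RL=W RR=W
t=27: phase=(18,13,1,3) vs β=11 → FL=W FR=W RL=S RR=S
t=34: phase=(5,0,8,10) vs β=11 → FL=S FR=S RL=S RR=S
t=35: phase=(6,1,9,11) vs β=11 → FL=S FR=S RL=S RR=W

t=0: FL=W FR=S RL=W RR=W
t=12: FL=S FR=W RL=S RR=S
t=14: FL=S FR=S RL=S RR=S
t=15: FL=S FR=S RL=S RR=W
t=22: FL=W FR=S RL=W RR=W
t=27: FL=W FR=W RL=S RR=S
t=34: FL=S FR=S RL=S RR=S
t=35: FL=S FR=S RL=S RR=W


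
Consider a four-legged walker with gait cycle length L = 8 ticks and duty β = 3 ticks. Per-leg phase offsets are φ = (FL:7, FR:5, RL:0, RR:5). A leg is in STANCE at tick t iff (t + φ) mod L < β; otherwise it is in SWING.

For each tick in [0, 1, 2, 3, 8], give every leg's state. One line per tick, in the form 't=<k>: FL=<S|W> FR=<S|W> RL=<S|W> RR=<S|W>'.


t=0: phase=(7,5,0,5) vs β=3 → FL=W FR=W RL=S RR=W
t=1: phase=(0,6,1,6) vs β=3 → FL=S FR=W RL=S RR=W
t=2: phase=(1,7,2,7) vs β=3 → FL=S FR=W RL=S RR=W
t=3: phase=(2,0,3,0) vs β=3 → FL=S FR=S RL=W RR=S
t=8: phase=(7,5,0,5) vs β=3 → FL=W FR=W RL=S RR=W

t=0: FL=W FR=W RL=S RR=W
t=1: FL=S FR=W RL=S RR=W
t=2: FL=S FR=W RL=S RR=W
t=3: FL=S FR=S RL=W RR=S
t=8: FL=W FR=W RL=S RR=W


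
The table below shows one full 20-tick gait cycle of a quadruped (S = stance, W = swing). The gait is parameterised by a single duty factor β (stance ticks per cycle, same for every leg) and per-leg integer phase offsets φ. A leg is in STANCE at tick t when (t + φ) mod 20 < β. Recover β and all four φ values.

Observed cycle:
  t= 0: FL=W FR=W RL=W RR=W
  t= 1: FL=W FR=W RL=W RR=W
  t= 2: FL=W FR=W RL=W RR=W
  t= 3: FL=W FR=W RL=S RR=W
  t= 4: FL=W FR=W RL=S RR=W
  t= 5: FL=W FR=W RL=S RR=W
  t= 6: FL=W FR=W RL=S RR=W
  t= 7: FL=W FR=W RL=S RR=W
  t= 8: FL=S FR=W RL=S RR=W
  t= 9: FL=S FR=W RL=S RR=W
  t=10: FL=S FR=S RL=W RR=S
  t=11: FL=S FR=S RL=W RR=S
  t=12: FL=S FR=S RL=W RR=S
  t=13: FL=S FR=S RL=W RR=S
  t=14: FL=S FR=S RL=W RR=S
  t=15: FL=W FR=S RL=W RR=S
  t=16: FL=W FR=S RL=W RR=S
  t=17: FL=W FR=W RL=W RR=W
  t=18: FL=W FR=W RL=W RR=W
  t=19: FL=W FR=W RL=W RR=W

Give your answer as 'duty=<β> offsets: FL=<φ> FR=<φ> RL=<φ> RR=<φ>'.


duty=7 offsets: FL=12 FR=10 RL=17 RR=10

duty β = stance ticks per leg = 7
FL: stance ticks = 7; W→S at t=8 → φ=12
FR: stance ticks = 7; W→S at t=10 → φ=10
RL: stance ticks = 7; W→S at t=3 → φ=17
RR: stance ticks = 7; W→S at t=10 → φ=10


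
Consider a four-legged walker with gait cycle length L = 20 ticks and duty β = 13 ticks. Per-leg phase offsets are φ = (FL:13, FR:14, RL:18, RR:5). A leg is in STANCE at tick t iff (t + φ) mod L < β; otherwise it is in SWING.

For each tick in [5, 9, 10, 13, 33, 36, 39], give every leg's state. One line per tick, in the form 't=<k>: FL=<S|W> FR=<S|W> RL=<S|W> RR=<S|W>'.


t=5: phase=(18,19,3,10) vs β=13 → FL=W FR=W RL=S RR=S
t=9: phase=(2,3,7,14) vs β=13 → FL=S FR=S RL=S RR=W
t=10: phase=(3,4,8,15) vs β=13 → FL=S FR=S RL=S RR=W
t=13: phase=(6,7,11,18) vs β=13 → FL=S FR=S RL=S RR=W
t=33: phase=(6,7,11,18) vs β=13 → FL=S FR=S RL=S RR=W
t=36: phase=(9,10,14,1) vs β=13 → FL=S FR=S RL=W RR=S
t=39: phase=(12,13,17,4) vs β=13 → FL=S FR=W RL=W RR=S

t=5: FL=W FR=W RL=S RR=S
t=9: FL=S FR=S RL=S RR=W
t=10: FL=S FR=S RL=S RR=W
t=13: FL=S FR=S RL=S RR=W
t=33: FL=S FR=S RL=S RR=W
t=36: FL=S FR=S RL=W RR=S
t=39: FL=S FR=W RL=W RR=S


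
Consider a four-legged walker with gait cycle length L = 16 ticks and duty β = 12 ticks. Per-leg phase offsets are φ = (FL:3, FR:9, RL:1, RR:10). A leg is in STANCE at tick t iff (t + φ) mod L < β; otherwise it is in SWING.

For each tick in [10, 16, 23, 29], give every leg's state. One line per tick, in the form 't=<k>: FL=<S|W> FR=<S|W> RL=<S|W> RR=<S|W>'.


t=10: phase=(13,3,11,4) vs β=12 → FL=W FR=S RL=S RR=S
t=16: phase=(3,9,1,10) vs β=12 → FL=S FR=S RL=S RR=S
t=23: phase=(10,0,8,1) vs β=12 → FL=S FR=S RL=S RR=S
t=29: phase=(0,6,14,7) vs β=12 → FL=S FR=S RL=W RR=S

t=10: FL=W FR=S RL=S RR=S
t=16: FL=S FR=S RL=S RR=S
t=23: FL=S FR=S RL=S RR=S
t=29: FL=S FR=S RL=W RR=S


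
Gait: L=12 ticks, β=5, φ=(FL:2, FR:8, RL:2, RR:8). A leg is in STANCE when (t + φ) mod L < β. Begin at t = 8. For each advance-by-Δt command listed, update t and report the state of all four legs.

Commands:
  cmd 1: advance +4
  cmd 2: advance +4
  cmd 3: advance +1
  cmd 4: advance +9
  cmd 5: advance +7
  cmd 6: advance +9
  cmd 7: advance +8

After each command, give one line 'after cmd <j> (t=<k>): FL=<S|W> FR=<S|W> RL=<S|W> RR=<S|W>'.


start t=8: FL=W FR=S RL=W RR=S
cmd 1: advance +4 → t=12, phase=(2,8,2,8) → FL=S FR=W RL=S RR=W
cmd 2: advance +4 → t=16, phase=(6,0,6,0) → FL=W FR=S RL=W RR=S
cmd 3: advance +1 → t=17, phase=(7,1,7,1) → FL=W FR=S RL=W RR=S
cmd 4: advance +9 → t=26, phase=(4,10,4,10) → FL=S FR=W RL=S RR=W
cmd 5: advance +7 → t=33, phase=(11,5,11,5) → FL=W FR=W RL=W RR=W
cmd 6: advance +9 → t=42, phase=(8,2,8,2) → FL=W FR=S RL=W RR=S
cmd 7: advance +8 → t=50, phase=(4,10,4,10) → FL=S FR=W RL=S RR=W

after cmd 1 (t=12): FL=S FR=W RL=S RR=W
after cmd 2 (t=16): FL=W FR=S RL=W RR=S
after cmd 3 (t=17): FL=W FR=S RL=W RR=S
after cmd 4 (t=26): FL=S FR=W RL=S RR=W
after cmd 5 (t=33): FL=W FR=W RL=W RR=W
after cmd 6 (t=42): FL=W FR=S RL=W RR=S
after cmd 7 (t=50): FL=S FR=W RL=S RR=W


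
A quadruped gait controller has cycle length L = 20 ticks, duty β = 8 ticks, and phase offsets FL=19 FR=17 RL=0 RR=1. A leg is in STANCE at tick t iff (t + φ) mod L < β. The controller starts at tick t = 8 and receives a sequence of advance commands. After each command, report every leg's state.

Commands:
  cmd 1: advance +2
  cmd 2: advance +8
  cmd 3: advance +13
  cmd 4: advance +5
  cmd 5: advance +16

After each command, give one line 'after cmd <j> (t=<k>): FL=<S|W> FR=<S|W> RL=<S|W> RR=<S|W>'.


after cmd 1 (t=10): FL=W FR=S RL=W RR=W
after cmd 2 (t=18): FL=W FR=W RL=W RR=W
after cmd 3 (t=31): FL=W FR=W RL=W RR=W
after cmd 4 (t=36): FL=W FR=W RL=W RR=W
after cmd 5 (t=52): FL=W FR=W RL=W RR=W

start t=8: FL=S FR=S RL=W RR=W
cmd 1: advance +2 → t=10, phase=(9,7,10,11) → FL=W FR=S RL=W RR=W
cmd 2: advance +8 → t=18, phase=(17,15,18,19) → FL=W FR=W RL=W RR=W
cmd 3: advance +13 → t=31, phase=(10,8,11,12) → FL=W FR=W RL=W RR=W
cmd 4: advance +5 → t=36, phase=(15,13,16,17) → FL=W FR=W RL=W RR=W
cmd 5: advance +16 → t=52, phase=(11,9,12,13) → FL=W FR=W RL=W RR=W


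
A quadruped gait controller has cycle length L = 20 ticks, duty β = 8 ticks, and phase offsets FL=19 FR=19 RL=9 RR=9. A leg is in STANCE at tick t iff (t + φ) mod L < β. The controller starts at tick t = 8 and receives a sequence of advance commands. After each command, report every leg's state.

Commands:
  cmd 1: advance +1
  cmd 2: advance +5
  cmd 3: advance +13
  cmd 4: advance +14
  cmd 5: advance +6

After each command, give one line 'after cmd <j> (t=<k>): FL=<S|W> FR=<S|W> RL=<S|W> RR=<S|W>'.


after cmd 1 (t=9): FL=W FR=W RL=W RR=W
after cmd 2 (t=14): FL=W FR=W RL=S RR=S
after cmd 3 (t=27): FL=S FR=S RL=W RR=W
after cmd 4 (t=41): FL=S FR=S RL=W RR=W
after cmd 5 (t=47): FL=S FR=S RL=W RR=W

start t=8: FL=S FR=S RL=W RR=W
cmd 1: advance +1 → t=9, phase=(8,8,18,18) → FL=W FR=W RL=W RR=W
cmd 2: advance +5 → t=14, phase=(13,13,3,3) → FL=W FR=W RL=S RR=S
cmd 3: advance +13 → t=27, phase=(6,6,16,16) → FL=S FR=S RL=W RR=W
cmd 4: advance +14 → t=41, phase=(0,0,10,10) → FL=S FR=S RL=W RR=W
cmd 5: advance +6 → t=47, phase=(6,6,16,16) → FL=S FR=S RL=W RR=W


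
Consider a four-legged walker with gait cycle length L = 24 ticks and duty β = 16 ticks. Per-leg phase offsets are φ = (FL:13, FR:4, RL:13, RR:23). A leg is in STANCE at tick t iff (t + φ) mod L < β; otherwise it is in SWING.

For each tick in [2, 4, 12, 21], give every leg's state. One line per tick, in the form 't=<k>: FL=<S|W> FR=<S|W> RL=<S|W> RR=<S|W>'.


t=2: phase=(15,6,15,1) vs β=16 → FL=S FR=S RL=S RR=S
t=4: phase=(17,8,17,3) vs β=16 → FL=W FR=S RL=W RR=S
t=12: phase=(1,16,1,11) vs β=16 → FL=S FR=W RL=S RR=S
t=21: phase=(10,1,10,20) vs β=16 → FL=S FR=S RL=S RR=W

t=2: FL=S FR=S RL=S RR=S
t=4: FL=W FR=S RL=W RR=S
t=12: FL=S FR=W RL=S RR=S
t=21: FL=S FR=S RL=S RR=W


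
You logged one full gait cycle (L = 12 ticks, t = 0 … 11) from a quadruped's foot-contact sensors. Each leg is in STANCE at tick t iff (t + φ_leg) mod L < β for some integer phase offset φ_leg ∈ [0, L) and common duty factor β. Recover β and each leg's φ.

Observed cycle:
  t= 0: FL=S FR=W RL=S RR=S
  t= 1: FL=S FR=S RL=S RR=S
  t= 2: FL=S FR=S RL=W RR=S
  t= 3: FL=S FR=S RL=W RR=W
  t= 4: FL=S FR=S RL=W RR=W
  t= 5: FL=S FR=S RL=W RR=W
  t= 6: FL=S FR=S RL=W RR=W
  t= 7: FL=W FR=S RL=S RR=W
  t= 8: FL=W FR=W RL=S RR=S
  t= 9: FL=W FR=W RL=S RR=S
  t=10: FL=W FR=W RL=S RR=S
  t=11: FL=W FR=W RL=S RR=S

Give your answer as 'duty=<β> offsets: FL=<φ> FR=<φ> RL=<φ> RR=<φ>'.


duty=7 offsets: FL=0 FR=11 RL=5 RR=4

duty β = stance ticks per leg = 7
FL: stance ticks = 7; W→S at t=0 → φ=0
FR: stance ticks = 7; W→S at t=1 → φ=11
RL: stance ticks = 7; W→S at t=7 → φ=5
RR: stance ticks = 7; W→S at t=8 → φ=4


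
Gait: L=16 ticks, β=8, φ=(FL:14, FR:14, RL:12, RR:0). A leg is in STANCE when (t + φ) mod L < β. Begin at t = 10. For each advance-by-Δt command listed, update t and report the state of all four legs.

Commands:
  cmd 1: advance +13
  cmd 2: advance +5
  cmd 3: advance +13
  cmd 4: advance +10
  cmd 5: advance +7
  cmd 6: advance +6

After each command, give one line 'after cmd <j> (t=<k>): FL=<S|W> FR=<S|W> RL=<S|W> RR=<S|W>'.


start t=10: FL=W FR=W RL=S RR=W
cmd 1: advance +13 → t=23, phase=(5,5,3,7) → FL=S FR=S RL=S RR=S
cmd 2: advance +5 → t=28, phase=(10,10,8,12) → FL=W FR=W RL=W RR=W
cmd 3: advance +13 → t=41, phase=(7,7,5,9) → FL=S FR=S RL=S RR=W
cmd 4: advance +10 → t=51, phase=(1,1,15,3) → FL=S FR=S RL=W RR=S
cmd 5: advance +7 → t=58, phase=(8,8,6,10) → FL=W FR=W RL=S RR=W
cmd 6: advance +6 → t=64, phase=(14,14,12,0) → FL=W FR=W RL=W RR=S

after cmd 1 (t=23): FL=S FR=S RL=S RR=S
after cmd 2 (t=28): FL=W FR=W RL=W RR=W
after cmd 3 (t=41): FL=S FR=S RL=S RR=W
after cmd 4 (t=51): FL=S FR=S RL=W RR=S
after cmd 5 (t=58): FL=W FR=W RL=S RR=W
after cmd 6 (t=64): FL=W FR=W RL=W RR=S
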